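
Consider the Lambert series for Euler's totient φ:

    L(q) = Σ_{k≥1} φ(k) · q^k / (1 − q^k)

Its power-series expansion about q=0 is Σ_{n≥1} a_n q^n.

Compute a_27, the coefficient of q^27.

n=27: 27·1 9·3 3·9 1·27  φ→[18+6+2+1]=27

a_27 = 27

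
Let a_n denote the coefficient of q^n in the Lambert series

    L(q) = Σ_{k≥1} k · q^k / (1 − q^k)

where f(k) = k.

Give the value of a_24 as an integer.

a_24 = 60

[q^24] f(1)=1,f(2)=2,f(3)=3,f(4)=4,f(6)=6,f(8)=8,f(12)=12,f(24)=24 ⇒ 60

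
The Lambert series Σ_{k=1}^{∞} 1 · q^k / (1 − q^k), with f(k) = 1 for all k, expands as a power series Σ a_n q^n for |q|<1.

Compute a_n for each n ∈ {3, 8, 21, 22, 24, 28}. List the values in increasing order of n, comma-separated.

n=3: 3·1 1·3  f→[1+1]=2
[q^8] f(8)=1,f(4)=1,f(2)=1,f(1)=1 ⇒ 4
d|21:{1,3,7,21}  Σf=1+1+1+1=4
d|22:{1,2,11,22}  Σf=1+1+1+1=4
[q^24] f(1)=1,f(2)=1,f(3)=1,f(4)=1,f(6)=1,f(8)=1,f(12)=1,f(24)=1 ⇒ 8
d|28:{28,14,7,4,2,1}  Σf=1+1+1+1+1+1=6

2, 4, 4, 4, 8, 6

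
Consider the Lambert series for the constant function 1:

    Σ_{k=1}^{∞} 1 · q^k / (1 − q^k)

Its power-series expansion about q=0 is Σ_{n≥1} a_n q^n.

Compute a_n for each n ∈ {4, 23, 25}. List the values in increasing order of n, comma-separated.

q^4  k|4↦f(k): 4:1 2:1 1:1  a_4=3
[q^23] f(23)=1,f(1)=1 ⇒ 2
d|25:{25,5,1}  Σf=1+1+1=3

3, 2, 3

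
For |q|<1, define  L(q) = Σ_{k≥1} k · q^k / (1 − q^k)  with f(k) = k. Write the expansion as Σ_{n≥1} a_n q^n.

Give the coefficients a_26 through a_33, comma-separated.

42, 40, 56, 30, 72, 32, 63, 48

q^26  k|26↦f(k): 1:1 2:2 13:13 26:26  a_26=42
q^27  k|27↦f(k): 27:27 9:9 3:3 1:1  a_27=40
q^28  k|28↦f(k): 1:1 2:2 4:4 7:7 14:14 28:28  a_28=56
n=29: 1·29 29·1  f→[1+29]=30
[q^30] f(1)=1,f(2)=2,f(3)=3,f(5)=5,f(6)=6,f(10)=10,f(15)=15,f(30)=30 ⇒ 72
d|31:{1,31}  Σf=1+31=32
n=32: 32·1 16·2 8·4 4·8 2·16 1·32  f→[32+16+8+4+2+1]=63
d|33:{33,11,3,1}  Σf=33+11+3+1=48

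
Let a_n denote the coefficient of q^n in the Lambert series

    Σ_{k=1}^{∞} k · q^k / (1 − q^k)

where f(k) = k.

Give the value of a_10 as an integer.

a_10 = 18

q^10  k|10↦f(k): 10:10 5:5 2:2 1:1  a_10=18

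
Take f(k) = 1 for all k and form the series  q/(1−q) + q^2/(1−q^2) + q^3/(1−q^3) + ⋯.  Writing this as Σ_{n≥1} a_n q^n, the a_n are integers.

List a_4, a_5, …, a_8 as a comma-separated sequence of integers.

[q^4] f(4)=1,f(2)=1,f(1)=1 ⇒ 3
d|5:{5,1}  Σf=1+1=2
n=6: 1·6 2·3 3·2 6·1  f→[1+1+1+1]=4
[q^7] f(7)=1,f(1)=1 ⇒ 2
n=8: 1·8 2·4 4·2 8·1  f→[1+1+1+1]=4

3, 2, 4, 2, 4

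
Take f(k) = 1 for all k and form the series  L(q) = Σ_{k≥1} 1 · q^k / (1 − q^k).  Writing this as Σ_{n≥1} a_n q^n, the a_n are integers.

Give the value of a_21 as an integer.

a_21 = 4

q^21  k|21↦f(k): 1:1 3:1 7:1 21:1  a_21=4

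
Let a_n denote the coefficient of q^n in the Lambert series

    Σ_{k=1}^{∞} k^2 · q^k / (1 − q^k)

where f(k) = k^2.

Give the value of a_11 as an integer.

n=11: 1·11 11·1  f→[1+121]=122

a_11 = 122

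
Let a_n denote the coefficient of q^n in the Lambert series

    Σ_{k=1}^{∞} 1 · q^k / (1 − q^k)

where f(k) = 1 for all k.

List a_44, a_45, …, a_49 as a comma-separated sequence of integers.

q^44  k|44↦f(k): 1:1 2:1 4:1 11:1 22:1 44:1  a_44=6
n=45: 45·1 15·3 9·5 5·9 3·15 1·45  f→[1+1+1+1+1+1]=6
q^46  k|46↦f(k): 1:1 2:1 23:1 46:1  a_46=4
[q^47] f(1)=1,f(47)=1 ⇒ 2
n=48: 48·1 24·2 16·3 12·4 8·6 6·8 4·12 3·16 2·24 1·48  f→[1+1+1+1+1+1+1+1+1+1]=10
[q^49] f(49)=1,f(7)=1,f(1)=1 ⇒ 3

6, 6, 4, 2, 10, 3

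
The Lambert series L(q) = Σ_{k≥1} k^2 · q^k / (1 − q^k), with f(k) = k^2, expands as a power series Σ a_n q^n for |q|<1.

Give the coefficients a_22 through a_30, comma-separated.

610, 530, 850, 651, 850, 820, 1050, 842, 1300

q^22  k|22↦f(k): 22:484 11:121 2:4 1:1  a_22=610
[q^23] f(23)=529,f(1)=1 ⇒ 530
q^24  k|24↦f(k): 24:576 12:144 8:64 6:36 4:16 3:9 2:4 1:1  a_24=850
d|25:{1,5,25}  Σf=1+25+625=651
d|26:{1,2,13,26}  Σf=1+4+169+676=850
q^27  k|27↦f(k): 27:729 9:81 3:9 1:1  a_27=820
n=28: 28·1 14·2 7·4 4·7 2·14 1·28  f→[784+196+49+16+4+1]=1050
d|29:{29,1}  Σf=841+1=842
[q^30] f(30)=900,f(15)=225,f(10)=100,f(6)=36,f(5)=25,f(3)=9,f(2)=4,f(1)=1 ⇒ 1300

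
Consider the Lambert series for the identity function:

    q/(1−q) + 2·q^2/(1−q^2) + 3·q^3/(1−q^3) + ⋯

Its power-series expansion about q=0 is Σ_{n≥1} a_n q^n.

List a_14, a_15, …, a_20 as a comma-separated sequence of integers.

d|14:{14,7,2,1}  Σf=14+7+2+1=24
q^15  k|15↦f(k): 1:1 3:3 5:5 15:15  a_15=24
[q^16] f(1)=1,f(2)=2,f(4)=4,f(8)=8,f(16)=16 ⇒ 31
n=17: 1·17 17·1  f→[1+17]=18
[q^18] f(1)=1,f(2)=2,f(3)=3,f(6)=6,f(9)=9,f(18)=18 ⇒ 39
[q^19] f(1)=1,f(19)=19 ⇒ 20
q^20  k|20↦f(k): 20:20 10:10 5:5 4:4 2:2 1:1  a_20=42

24, 24, 31, 18, 39, 20, 42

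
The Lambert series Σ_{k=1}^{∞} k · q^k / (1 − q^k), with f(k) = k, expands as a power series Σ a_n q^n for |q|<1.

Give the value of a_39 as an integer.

a_39 = 56

[q^39] f(1)=1,f(3)=3,f(13)=13,f(39)=39 ⇒ 56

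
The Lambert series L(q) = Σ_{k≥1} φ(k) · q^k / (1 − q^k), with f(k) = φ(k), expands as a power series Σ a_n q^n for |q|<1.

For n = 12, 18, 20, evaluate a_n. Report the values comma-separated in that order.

q^12  k|12↦φ(k): 12:4 6:2 4:2 3:2 2:1 1:1  a_12=12
d|18:{18,9,6,3,2,1}  Σφ=6+6+2+2+1+1=18
n=20: 1·20 2·10 4·5 5·4 10·2 20·1  φ→[1+1+2+4+4+8]=20

12, 18, 20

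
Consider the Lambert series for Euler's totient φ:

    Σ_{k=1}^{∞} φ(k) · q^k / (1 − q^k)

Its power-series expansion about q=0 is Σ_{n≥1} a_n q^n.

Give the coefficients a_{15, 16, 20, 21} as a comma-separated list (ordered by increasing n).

q^15  k|15↦φ(k): 15:8 5:4 3:2 1:1  a_15=15
q^16  k|16↦φ(k): 16:8 8:4 4:2 2:1 1:1  a_16=16
q^20  k|20↦φ(k): 1:1 2:1 4:2 5:4 10:4 20:8  a_20=20
[q^21] φ(1)=1,φ(3)=2,φ(7)=6,φ(21)=12 ⇒ 21

15, 16, 20, 21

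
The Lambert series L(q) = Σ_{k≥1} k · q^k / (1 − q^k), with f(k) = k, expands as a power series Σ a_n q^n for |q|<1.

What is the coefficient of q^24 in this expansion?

n=24: 24·1 12·2 8·3 6·4 4·6 3·8 2·12 1·24  f→[24+12+8+6+4+3+2+1]=60

a_24 = 60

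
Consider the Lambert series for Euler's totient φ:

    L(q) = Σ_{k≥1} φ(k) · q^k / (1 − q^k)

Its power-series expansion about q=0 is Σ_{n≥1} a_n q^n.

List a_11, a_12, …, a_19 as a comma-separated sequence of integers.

q^11  k|11↦φ(k): 1:1 11:10  a_11=11
n=12: 1·12 2·6 3·4 4·3 6·2 12·1  φ→[1+1+2+2+2+4]=12
d|13:{1,13}  Σφ=1+12=13
d|14:{1,2,7,14}  Σφ=1+1+6+6=14
n=15: 15·1 5·3 3·5 1·15  φ→[8+4+2+1]=15
n=16: 16·1 8·2 4·4 2·8 1·16  φ→[8+4+2+1+1]=16
[q^17] φ(1)=1,φ(17)=16 ⇒ 17
[q^18] φ(1)=1,φ(2)=1,φ(3)=2,φ(6)=2,φ(9)=6,φ(18)=6 ⇒ 18
q^19  k|19↦φ(k): 19:18 1:1  a_19=19

11, 12, 13, 14, 15, 16, 17, 18, 19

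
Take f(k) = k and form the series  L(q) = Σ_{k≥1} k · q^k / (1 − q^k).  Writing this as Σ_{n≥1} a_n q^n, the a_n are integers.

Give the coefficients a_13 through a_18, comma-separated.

14, 24, 24, 31, 18, 39

n=13: 1·13 13·1  f→[1+13]=14
q^14  k|14↦f(k): 1:1 2:2 7:7 14:14  a_14=24
d|15:{15,5,3,1}  Σf=15+5+3+1=24
[q^16] f(16)=16,f(8)=8,f(4)=4,f(2)=2,f(1)=1 ⇒ 31
q^17  k|17↦f(k): 1:1 17:17  a_17=18
q^18  k|18↦f(k): 18:18 9:9 6:6 3:3 2:2 1:1  a_18=39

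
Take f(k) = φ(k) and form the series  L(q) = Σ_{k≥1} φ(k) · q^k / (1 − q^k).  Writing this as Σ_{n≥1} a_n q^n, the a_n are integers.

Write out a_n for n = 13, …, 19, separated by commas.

n=13: 13·1 1·13  φ→[12+1]=13
d|14:{1,2,7,14}  Σφ=1+1+6+6=14
d|15:{1,3,5,15}  Σφ=1+2+4+8=15
n=16: 16·1 8·2 4·4 2·8 1·16  φ→[8+4+2+1+1]=16
q^17  k|17↦φ(k): 17:16 1:1  a_17=17
q^18  k|18↦φ(k): 18:6 9:6 6:2 3:2 2:1 1:1  a_18=18
n=19: 1·19 19·1  φ→[1+18]=19

13, 14, 15, 16, 17, 18, 19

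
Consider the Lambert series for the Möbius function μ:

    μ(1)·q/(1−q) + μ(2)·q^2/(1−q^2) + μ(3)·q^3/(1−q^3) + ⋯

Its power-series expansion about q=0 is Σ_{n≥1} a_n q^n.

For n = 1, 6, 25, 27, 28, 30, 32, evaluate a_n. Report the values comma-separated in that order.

[q^1] μ(1)=1 ⇒ 1
q^6  k|6↦μ(k): 6:1 3:-1 2:-1 1:1  a_6=0
d|25:{1,5,25}  Σμ=1+(-1)+0=0
d|27:{27,9,3,1}  Σμ=0+0+(-1)+1=0
[q^28] μ(1)=1,μ(2)=-1,μ(4)=0,μ(7)=-1,μ(14)=1,μ(28)=0 ⇒ 0
d|30:{1,2,3,5,6,10,15,30}  Σμ=1+(-1)+(-1)+(-1)+1+1+1+(-1)=0
[q^32] μ(32)=0,μ(16)=0,μ(8)=0,μ(4)=0,μ(2)=-1,μ(1)=1 ⇒ 0

1, 0, 0, 0, 0, 0, 0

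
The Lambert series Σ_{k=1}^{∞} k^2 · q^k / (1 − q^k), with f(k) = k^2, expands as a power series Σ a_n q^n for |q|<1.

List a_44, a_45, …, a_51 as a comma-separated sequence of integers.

[q^44] f(44)=1936,f(22)=484,f(11)=121,f(4)=16,f(2)=4,f(1)=1 ⇒ 2562
n=45: 45·1 15·3 9·5 5·9 3·15 1·45  f→[2025+225+81+25+9+1]=2366
n=46: 46·1 23·2 2·23 1·46  f→[2116+529+4+1]=2650
q^47  k|47↦f(k): 1:1 47:2209  a_47=2210
[q^48] f(48)=2304,f(24)=576,f(16)=256,f(12)=144,f(8)=64,f(6)=36,f(4)=16,f(3)=9,f(2)=4,f(1)=1 ⇒ 3410
d|49:{1,7,49}  Σf=1+49+2401=2451
d|50:{50,25,10,5,2,1}  Σf=2500+625+100+25+4+1=3255
d|51:{1,3,17,51}  Σf=1+9+289+2601=2900

2562, 2366, 2650, 2210, 3410, 2451, 3255, 2900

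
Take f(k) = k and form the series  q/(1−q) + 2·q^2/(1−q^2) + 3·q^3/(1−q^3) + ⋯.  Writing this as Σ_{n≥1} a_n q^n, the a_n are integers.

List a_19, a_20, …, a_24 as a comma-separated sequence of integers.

20, 42, 32, 36, 24, 60

n=19: 1·19 19·1  f→[1+19]=20
[q^20] f(1)=1,f(2)=2,f(4)=4,f(5)=5,f(10)=10,f(20)=20 ⇒ 42
n=21: 1·21 3·7 7·3 21·1  f→[1+3+7+21]=32
[q^22] f(1)=1,f(2)=2,f(11)=11,f(22)=22 ⇒ 36
n=23: 23·1 1·23  f→[23+1]=24
d|24:{1,2,3,4,6,8,12,24}  Σf=1+2+3+4+6+8+12+24=60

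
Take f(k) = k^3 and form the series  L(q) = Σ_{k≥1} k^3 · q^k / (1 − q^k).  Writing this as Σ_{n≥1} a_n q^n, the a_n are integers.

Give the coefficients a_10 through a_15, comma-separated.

1134, 1332, 2044, 2198, 3096, 3528

[q^10] f(10)=1000,f(5)=125,f(2)=8,f(1)=1 ⇒ 1134
n=11: 1·11 11·1  f→[1+1331]=1332
q^12  k|12↦f(k): 12:1728 6:216 4:64 3:27 2:8 1:1  a_12=2044
d|13:{13,1}  Σf=2197+1=2198
[q^14] f(1)=1,f(2)=8,f(7)=343,f(14)=2744 ⇒ 3096
d|15:{1,3,5,15}  Σf=1+27+125+3375=3528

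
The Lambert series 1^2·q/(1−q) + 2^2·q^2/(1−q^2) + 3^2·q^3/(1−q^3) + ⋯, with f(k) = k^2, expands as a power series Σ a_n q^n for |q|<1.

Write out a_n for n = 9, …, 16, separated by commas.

91, 130, 122, 210, 170, 250, 260, 341

d|9:{1,3,9}  Σf=1+9+81=91
d|10:{10,5,2,1}  Σf=100+25+4+1=130
q^11  k|11↦f(k): 11:121 1:1  a_11=122
n=12: 12·1 6·2 4·3 3·4 2·6 1·12  f→[144+36+16+9+4+1]=210
n=13: 1·13 13·1  f→[1+169]=170
n=14: 1·14 2·7 7·2 14·1  f→[1+4+49+196]=250
[q^15] f(1)=1,f(3)=9,f(5)=25,f(15)=225 ⇒ 260
q^16  k|16↦f(k): 1:1 2:4 4:16 8:64 16:256  a_16=341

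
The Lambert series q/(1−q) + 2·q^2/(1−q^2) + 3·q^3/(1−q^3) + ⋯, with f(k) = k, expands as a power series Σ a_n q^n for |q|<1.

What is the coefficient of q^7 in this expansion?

[q^7] f(1)=1,f(7)=7 ⇒ 8

a_7 = 8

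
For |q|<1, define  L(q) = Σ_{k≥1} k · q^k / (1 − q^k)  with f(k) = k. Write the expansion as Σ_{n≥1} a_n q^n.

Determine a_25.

[q^25] f(1)=1,f(5)=5,f(25)=25 ⇒ 31

a_25 = 31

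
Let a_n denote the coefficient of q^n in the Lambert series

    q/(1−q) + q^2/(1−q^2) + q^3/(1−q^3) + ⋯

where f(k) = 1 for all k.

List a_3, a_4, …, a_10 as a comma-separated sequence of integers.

n=3: 1·3 3·1  f→[1+1]=2
n=4: 1·4 2·2 4·1  f→[1+1+1]=3
[q^5] f(5)=1,f(1)=1 ⇒ 2
n=6: 6·1 3·2 2·3 1·6  f→[1+1+1+1]=4
q^7  k|7↦f(k): 7:1 1:1  a_7=2
[q^8] f(8)=1,f(4)=1,f(2)=1,f(1)=1 ⇒ 4
n=9: 9·1 3·3 1·9  f→[1+1+1]=3
[q^10] f(10)=1,f(5)=1,f(2)=1,f(1)=1 ⇒ 4

2, 3, 2, 4, 2, 4, 3, 4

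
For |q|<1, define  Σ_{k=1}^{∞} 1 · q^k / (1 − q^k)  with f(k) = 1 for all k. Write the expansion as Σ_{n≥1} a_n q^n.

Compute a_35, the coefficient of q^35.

a_35 = 4

n=35: 35·1 7·5 5·7 1·35  f→[1+1+1+1]=4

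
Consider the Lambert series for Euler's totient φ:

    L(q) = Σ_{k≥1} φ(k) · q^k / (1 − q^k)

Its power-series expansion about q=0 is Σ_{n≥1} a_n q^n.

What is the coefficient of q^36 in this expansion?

d|36:{1,2,3,4,6,9,12,18,36}  Σφ=1+1+2+2+2+6+4+6+12=36

a_36 = 36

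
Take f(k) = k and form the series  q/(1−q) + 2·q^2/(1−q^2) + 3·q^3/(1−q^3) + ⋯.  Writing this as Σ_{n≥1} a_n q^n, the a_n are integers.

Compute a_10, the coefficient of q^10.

a_10 = 18

n=10: 1·10 2·5 5·2 10·1  f→[1+2+5+10]=18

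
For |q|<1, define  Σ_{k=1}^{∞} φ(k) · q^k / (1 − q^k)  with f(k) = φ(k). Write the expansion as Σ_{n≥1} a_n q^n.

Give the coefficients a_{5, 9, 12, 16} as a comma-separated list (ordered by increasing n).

d|5:{1,5}  Σφ=1+4=5
[q^9] φ(9)=6,φ(3)=2,φ(1)=1 ⇒ 9
n=12: 1·12 2·6 3·4 4·3 6·2 12·1  φ→[1+1+2+2+2+4]=12
d|16:{1,2,4,8,16}  Σφ=1+1+2+4+8=16

5, 9, 12, 16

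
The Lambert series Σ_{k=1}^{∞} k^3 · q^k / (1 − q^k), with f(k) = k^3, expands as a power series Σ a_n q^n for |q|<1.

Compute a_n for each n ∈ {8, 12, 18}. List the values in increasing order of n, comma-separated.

585, 2044, 6813

[q^8] f(1)=1,f(2)=8,f(4)=64,f(8)=512 ⇒ 585
[q^12] f(1)=1,f(2)=8,f(3)=27,f(4)=64,f(6)=216,f(12)=1728 ⇒ 2044
q^18  k|18↦f(k): 1:1 2:8 3:27 6:216 9:729 18:5832  a_18=6813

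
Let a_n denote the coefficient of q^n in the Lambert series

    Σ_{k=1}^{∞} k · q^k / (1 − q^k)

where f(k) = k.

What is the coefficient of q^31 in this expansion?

d|31:{31,1}  Σf=31+1=32

a_31 = 32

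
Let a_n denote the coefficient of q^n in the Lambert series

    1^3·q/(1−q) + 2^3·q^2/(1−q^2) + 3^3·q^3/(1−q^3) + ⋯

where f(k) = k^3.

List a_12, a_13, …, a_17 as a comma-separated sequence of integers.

2044, 2198, 3096, 3528, 4681, 4914

q^12  k|12↦f(k): 1:1 2:8 3:27 4:64 6:216 12:1728  a_12=2044
q^13  k|13↦f(k): 13:2197 1:1  a_13=2198
q^14  k|14↦f(k): 14:2744 7:343 2:8 1:1  a_14=3096
[q^15] f(15)=3375,f(5)=125,f(3)=27,f(1)=1 ⇒ 3528
q^16  k|16↦f(k): 16:4096 8:512 4:64 2:8 1:1  a_16=4681
d|17:{1,17}  Σf=1+4913=4914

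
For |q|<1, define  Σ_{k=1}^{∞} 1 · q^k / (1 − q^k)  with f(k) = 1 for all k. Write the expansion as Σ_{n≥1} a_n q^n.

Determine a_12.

a_12 = 6

[q^12] f(12)=1,f(6)=1,f(4)=1,f(3)=1,f(2)=1,f(1)=1 ⇒ 6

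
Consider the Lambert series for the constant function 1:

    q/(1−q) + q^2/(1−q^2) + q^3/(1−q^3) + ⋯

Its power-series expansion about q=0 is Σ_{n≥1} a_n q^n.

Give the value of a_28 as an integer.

a_28 = 6

q^28  k|28↦f(k): 1:1 2:1 4:1 7:1 14:1 28:1  a_28=6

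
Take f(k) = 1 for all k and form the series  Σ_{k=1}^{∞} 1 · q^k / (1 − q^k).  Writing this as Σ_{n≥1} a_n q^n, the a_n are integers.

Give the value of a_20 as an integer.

[q^20] f(20)=1,f(10)=1,f(5)=1,f(4)=1,f(2)=1,f(1)=1 ⇒ 6

a_20 = 6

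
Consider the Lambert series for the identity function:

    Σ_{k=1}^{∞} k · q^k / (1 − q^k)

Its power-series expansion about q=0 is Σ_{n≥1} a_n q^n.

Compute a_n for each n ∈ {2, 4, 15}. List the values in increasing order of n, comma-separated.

3, 7, 24

n=2: 1·2 2·1  f→[1+2]=3
[q^4] f(4)=4,f(2)=2,f(1)=1 ⇒ 7
n=15: 1·15 3·5 5·3 15·1  f→[1+3+5+15]=24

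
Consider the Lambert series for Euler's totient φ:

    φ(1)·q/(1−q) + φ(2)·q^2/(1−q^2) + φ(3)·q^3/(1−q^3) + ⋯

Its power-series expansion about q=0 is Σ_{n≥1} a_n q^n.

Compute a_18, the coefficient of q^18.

n=18: 1·18 2·9 3·6 6·3 9·2 18·1  φ→[1+1+2+2+6+6]=18

a_18 = 18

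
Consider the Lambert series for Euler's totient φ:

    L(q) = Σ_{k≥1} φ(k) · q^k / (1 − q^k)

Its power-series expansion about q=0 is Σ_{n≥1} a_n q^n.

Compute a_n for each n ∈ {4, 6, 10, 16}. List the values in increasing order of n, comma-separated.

n=4: 1·4 2·2 4·1  φ→[1+1+2]=4
[q^6] φ(1)=1,φ(2)=1,φ(3)=2,φ(6)=2 ⇒ 6
n=10: 1·10 2·5 5·2 10·1  φ→[1+1+4+4]=10
[q^16] φ(1)=1,φ(2)=1,φ(4)=2,φ(8)=4,φ(16)=8 ⇒ 16

4, 6, 10, 16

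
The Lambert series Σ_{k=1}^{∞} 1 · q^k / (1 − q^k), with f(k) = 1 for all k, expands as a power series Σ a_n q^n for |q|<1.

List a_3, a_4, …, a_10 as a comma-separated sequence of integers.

2, 3, 2, 4, 2, 4, 3, 4

q^3  k|3↦f(k): 1:1 3:1  a_3=2
[q^4] f(4)=1,f(2)=1,f(1)=1 ⇒ 3
q^5  k|5↦f(k): 1:1 5:1  a_5=2
n=6: 6·1 3·2 2·3 1·6  f→[1+1+1+1]=4
n=7: 1·7 7·1  f→[1+1]=2
n=8: 1·8 2·4 4·2 8·1  f→[1+1+1+1]=4
q^9  k|9↦f(k): 9:1 3:1 1:1  a_9=3
d|10:{1,2,5,10}  Σf=1+1+1+1=4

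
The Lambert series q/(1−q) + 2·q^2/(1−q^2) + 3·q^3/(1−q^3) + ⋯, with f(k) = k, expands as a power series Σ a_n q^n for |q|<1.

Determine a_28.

n=28: 28·1 14·2 7·4 4·7 2·14 1·28  f→[28+14+7+4+2+1]=56

a_28 = 56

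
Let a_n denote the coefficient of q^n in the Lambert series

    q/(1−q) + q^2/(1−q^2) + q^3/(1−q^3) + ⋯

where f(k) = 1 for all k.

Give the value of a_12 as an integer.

a_12 = 6

d|12:{12,6,4,3,2,1}  Σf=1+1+1+1+1+1=6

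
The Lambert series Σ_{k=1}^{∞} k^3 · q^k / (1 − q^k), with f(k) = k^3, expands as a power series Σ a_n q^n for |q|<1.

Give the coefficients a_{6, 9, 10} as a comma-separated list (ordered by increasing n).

q^6  k|6↦f(k): 6:216 3:27 2:8 1:1  a_6=252
d|9:{9,3,1}  Σf=729+27+1=757
n=10: 1·10 2·5 5·2 10·1  f→[1+8+125+1000]=1134

252, 757, 1134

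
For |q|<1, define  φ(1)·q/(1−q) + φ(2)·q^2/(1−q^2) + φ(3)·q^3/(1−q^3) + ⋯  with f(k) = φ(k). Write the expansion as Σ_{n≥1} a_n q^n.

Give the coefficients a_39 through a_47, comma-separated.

q^39  k|39↦φ(k): 1:1 3:2 13:12 39:24  a_39=39
[q^40] φ(40)=16,φ(20)=8,φ(10)=4,φ(8)=4,φ(5)=4,φ(4)=2,φ(2)=1,φ(1)=1 ⇒ 40
q^41  k|41↦φ(k): 1:1 41:40  a_41=41
[q^42] φ(1)=1,φ(2)=1,φ(3)=2,φ(6)=2,φ(7)=6,φ(14)=6,φ(21)=12,φ(42)=12 ⇒ 42
[q^43] φ(1)=1,φ(43)=42 ⇒ 43
d|44:{1,2,4,11,22,44}  Σφ=1+1+2+10+10+20=44
n=45: 45·1 15·3 9·5 5·9 3·15 1·45  φ→[24+8+6+4+2+1]=45
n=46: 1·46 2·23 23·2 46·1  φ→[1+1+22+22]=46
[q^47] φ(47)=46,φ(1)=1 ⇒ 47

39, 40, 41, 42, 43, 44, 45, 46, 47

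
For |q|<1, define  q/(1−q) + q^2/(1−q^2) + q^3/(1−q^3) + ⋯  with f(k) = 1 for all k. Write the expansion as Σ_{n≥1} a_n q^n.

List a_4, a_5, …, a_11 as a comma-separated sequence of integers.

[q^4] f(1)=1,f(2)=1,f(4)=1 ⇒ 3
[q^5] f(1)=1,f(5)=1 ⇒ 2
[q^6] f(6)=1,f(3)=1,f(2)=1,f(1)=1 ⇒ 4
q^7  k|7↦f(k): 7:1 1:1  a_7=2
n=8: 8·1 4·2 2·4 1·8  f→[1+1+1+1]=4
d|9:{9,3,1}  Σf=1+1+1=3
n=10: 10·1 5·2 2·5 1·10  f→[1+1+1+1]=4
q^11  k|11↦f(k): 11:1 1:1  a_11=2

3, 2, 4, 2, 4, 3, 4, 2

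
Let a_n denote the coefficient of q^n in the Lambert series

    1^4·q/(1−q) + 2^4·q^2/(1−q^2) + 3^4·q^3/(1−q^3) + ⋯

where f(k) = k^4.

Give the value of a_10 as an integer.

a_10 = 10642

[q^10] f(10)=10000,f(5)=625,f(2)=16,f(1)=1 ⇒ 10642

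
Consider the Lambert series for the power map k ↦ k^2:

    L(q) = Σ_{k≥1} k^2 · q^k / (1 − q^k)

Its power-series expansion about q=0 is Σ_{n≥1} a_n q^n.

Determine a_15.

a_15 = 260

n=15: 15·1 5·3 3·5 1·15  f→[225+25+9+1]=260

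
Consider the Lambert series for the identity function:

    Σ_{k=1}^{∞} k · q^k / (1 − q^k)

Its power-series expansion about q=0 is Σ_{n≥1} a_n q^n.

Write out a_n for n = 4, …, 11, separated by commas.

7, 6, 12, 8, 15, 13, 18, 12

[q^4] f(4)=4,f(2)=2,f(1)=1 ⇒ 7
d|5:{5,1}  Σf=5+1=6
q^6  k|6↦f(k): 6:6 3:3 2:2 1:1  a_6=12
n=7: 7·1 1·7  f→[7+1]=8
n=8: 8·1 4·2 2·4 1·8  f→[8+4+2+1]=15
d|9:{1,3,9}  Σf=1+3+9=13
q^10  k|10↦f(k): 1:1 2:2 5:5 10:10  a_10=18
d|11:{1,11}  Σf=1+11=12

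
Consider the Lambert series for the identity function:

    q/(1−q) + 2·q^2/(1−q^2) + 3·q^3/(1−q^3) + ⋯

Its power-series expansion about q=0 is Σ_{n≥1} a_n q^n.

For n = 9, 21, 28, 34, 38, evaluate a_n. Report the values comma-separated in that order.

q^9  k|9↦f(k): 9:9 3:3 1:1  a_9=13
n=21: 21·1 7·3 3·7 1·21  f→[21+7+3+1]=32
d|28:{1,2,4,7,14,28}  Σf=1+2+4+7+14+28=56
[q^34] f(1)=1,f(2)=2,f(17)=17,f(34)=34 ⇒ 54
[q^38] f(1)=1,f(2)=2,f(19)=19,f(38)=38 ⇒ 60

13, 32, 56, 54, 60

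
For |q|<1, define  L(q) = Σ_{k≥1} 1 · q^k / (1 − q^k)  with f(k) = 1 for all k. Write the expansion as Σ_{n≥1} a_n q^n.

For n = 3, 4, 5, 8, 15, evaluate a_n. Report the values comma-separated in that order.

[q^3] f(3)=1,f(1)=1 ⇒ 2
[q^4] f(4)=1,f(2)=1,f(1)=1 ⇒ 3
q^5  k|5↦f(k): 1:1 5:1  a_5=2
[q^8] f(8)=1,f(4)=1,f(2)=1,f(1)=1 ⇒ 4
[q^15] f(15)=1,f(5)=1,f(3)=1,f(1)=1 ⇒ 4

2, 3, 2, 4, 4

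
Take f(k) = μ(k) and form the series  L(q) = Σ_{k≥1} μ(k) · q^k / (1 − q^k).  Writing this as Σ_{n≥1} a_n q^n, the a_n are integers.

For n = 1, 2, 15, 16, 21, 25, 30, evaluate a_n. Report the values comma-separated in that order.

1, 0, 0, 0, 0, 0, 0

n=1: 1·1  μ→[1]=1
q^2  k|2↦μ(k): 2:-1 1:1  a_2=0
q^15  k|15↦μ(k): 15:1 5:-1 3:-1 1:1  a_15=0
d|16:{16,8,4,2,1}  Σμ=0+0+0+(-1)+1=0
[q^21] μ(21)=1,μ(7)=-1,μ(3)=-1,μ(1)=1 ⇒ 0
q^25  k|25↦μ(k): 1:1 5:-1 25:0  a_25=0
n=30: 1·30 2·15 3·10 5·6 6·5 10·3 15·2 30·1  μ→[1+(-1)+(-1)+(-1)+1+1+1+(-1)]=0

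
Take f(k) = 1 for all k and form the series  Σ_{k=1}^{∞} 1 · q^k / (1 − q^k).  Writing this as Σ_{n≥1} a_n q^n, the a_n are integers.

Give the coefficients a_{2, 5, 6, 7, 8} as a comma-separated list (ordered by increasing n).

d|2:{1,2}  Σf=1+1=2
q^5  k|5↦f(k): 1:1 5:1  a_5=2
n=6: 1·6 2·3 3·2 6·1  f→[1+1+1+1]=4
[q^7] f(7)=1,f(1)=1 ⇒ 2
n=8: 1·8 2·4 4·2 8·1  f→[1+1+1+1]=4

2, 2, 4, 2, 4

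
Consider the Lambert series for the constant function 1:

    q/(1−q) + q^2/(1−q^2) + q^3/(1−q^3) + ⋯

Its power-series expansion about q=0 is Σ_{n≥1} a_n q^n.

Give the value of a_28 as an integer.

n=28: 1·28 2·14 4·7 7·4 14·2 28·1  f→[1+1+1+1+1+1]=6

a_28 = 6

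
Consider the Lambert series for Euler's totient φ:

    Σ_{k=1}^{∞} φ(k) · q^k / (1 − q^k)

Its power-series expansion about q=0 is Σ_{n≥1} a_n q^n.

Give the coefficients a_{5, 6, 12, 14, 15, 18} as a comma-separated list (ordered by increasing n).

n=5: 5·1 1·5  φ→[4+1]=5
n=6: 1·6 2·3 3·2 6·1  φ→[1+1+2+2]=6
d|12:{12,6,4,3,2,1}  Σφ=4+2+2+2+1+1=12
[q^14] φ(1)=1,φ(2)=1,φ(7)=6,φ(14)=6 ⇒ 14
[q^15] φ(15)=8,φ(5)=4,φ(3)=2,φ(1)=1 ⇒ 15
q^18  k|18↦φ(k): 1:1 2:1 3:2 6:2 9:6 18:6  a_18=18

5, 6, 12, 14, 15, 18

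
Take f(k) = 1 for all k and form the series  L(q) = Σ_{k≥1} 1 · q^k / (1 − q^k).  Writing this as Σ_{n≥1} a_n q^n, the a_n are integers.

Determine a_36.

n=36: 36·1 18·2 12·3 9·4 6·6 4·9 3·12 2·18 1·36  f→[1+1+1+1+1+1+1+1+1]=9

a_36 = 9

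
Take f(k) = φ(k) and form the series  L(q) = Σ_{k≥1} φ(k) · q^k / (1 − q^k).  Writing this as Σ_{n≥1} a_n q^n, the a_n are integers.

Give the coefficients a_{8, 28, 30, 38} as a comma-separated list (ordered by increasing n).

n=8: 8·1 4·2 2·4 1·8  φ→[4+2+1+1]=8
n=28: 28·1 14·2 7·4 4·7 2·14 1·28  φ→[12+6+6+2+1+1]=28
q^30  k|30↦φ(k): 1:1 2:1 3:2 5:4 6:2 10:4 15:8 30:8  a_30=30
n=38: 38·1 19·2 2·19 1·38  φ→[18+18+1+1]=38

8, 28, 30, 38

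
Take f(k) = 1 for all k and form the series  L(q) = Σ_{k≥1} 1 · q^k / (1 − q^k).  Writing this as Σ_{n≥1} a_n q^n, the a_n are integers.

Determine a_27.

n=27: 27·1 9·3 3·9 1·27  f→[1+1+1+1]=4

a_27 = 4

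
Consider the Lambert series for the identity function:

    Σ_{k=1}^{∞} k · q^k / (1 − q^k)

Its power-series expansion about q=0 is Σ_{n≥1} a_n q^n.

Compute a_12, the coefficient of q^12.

n=12: 12·1 6·2 4·3 3·4 2·6 1·12  f→[12+6+4+3+2+1]=28

a_12 = 28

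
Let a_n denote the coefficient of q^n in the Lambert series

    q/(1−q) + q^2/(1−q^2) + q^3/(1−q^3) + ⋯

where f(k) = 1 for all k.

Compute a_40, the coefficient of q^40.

q^40  k|40↦f(k): 1:1 2:1 4:1 5:1 8:1 10:1 20:1 40:1  a_40=8

a_40 = 8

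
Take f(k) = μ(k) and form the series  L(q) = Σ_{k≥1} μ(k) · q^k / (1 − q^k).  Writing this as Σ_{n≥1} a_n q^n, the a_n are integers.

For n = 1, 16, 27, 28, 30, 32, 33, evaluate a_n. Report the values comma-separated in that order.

1, 0, 0, 0, 0, 0, 0

n=1: 1·1  μ→[1]=1
q^16  k|16↦μ(k): 1:1 2:-1 4:0 8:0 16:0  a_16=0
q^27  k|27↦μ(k): 27:0 9:0 3:-1 1:1  a_27=0
[q^28] μ(1)=1,μ(2)=-1,μ(4)=0,μ(7)=-1,μ(14)=1,μ(28)=0 ⇒ 0
n=30: 1·30 2·15 3·10 5·6 6·5 10·3 15·2 30·1  μ→[1+(-1)+(-1)+(-1)+1+1+1+(-1)]=0
[q^32] μ(1)=1,μ(2)=-1,μ(4)=0,μ(8)=0,μ(16)=0,μ(32)=0 ⇒ 0
n=33: 33·1 11·3 3·11 1·33  μ→[1+(-1)+(-1)+1]=0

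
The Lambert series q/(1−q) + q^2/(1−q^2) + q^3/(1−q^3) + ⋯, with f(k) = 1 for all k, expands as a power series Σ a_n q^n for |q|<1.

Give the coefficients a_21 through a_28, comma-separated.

4, 4, 2, 8, 3, 4, 4, 6

d|21:{1,3,7,21}  Σf=1+1+1+1=4
d|22:{22,11,2,1}  Σf=1+1+1+1=4
n=23: 23·1 1·23  f→[1+1]=2
q^24  k|24↦f(k): 24:1 12:1 8:1 6:1 4:1 3:1 2:1 1:1  a_24=8
d|25:{25,5,1}  Σf=1+1+1=3
q^26  k|26↦f(k): 1:1 2:1 13:1 26:1  a_26=4
q^27  k|27↦f(k): 1:1 3:1 9:1 27:1  a_27=4
q^28  k|28↦f(k): 1:1 2:1 4:1 7:1 14:1 28:1  a_28=6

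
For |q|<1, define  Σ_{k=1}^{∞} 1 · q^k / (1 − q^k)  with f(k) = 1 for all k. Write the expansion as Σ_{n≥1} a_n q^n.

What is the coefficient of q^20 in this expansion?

q^20  k|20↦f(k): 20:1 10:1 5:1 4:1 2:1 1:1  a_20=6

a_20 = 6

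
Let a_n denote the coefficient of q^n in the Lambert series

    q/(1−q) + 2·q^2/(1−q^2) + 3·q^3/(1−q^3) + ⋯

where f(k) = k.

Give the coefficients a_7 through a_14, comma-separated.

d|7:{1,7}  Σf=1+7=8
n=8: 1·8 2·4 4·2 8·1  f→[1+2+4+8]=15
q^9  k|9↦f(k): 9:9 3:3 1:1  a_9=13
[q^10] f(1)=1,f(2)=2,f(5)=5,f(10)=10 ⇒ 18
[q^11] f(11)=11,f(1)=1 ⇒ 12
q^12  k|12↦f(k): 1:1 2:2 3:3 4:4 6:6 12:12  a_12=28
d|13:{1,13}  Σf=1+13=14
q^14  k|14↦f(k): 14:14 7:7 2:2 1:1  a_14=24

8, 15, 13, 18, 12, 28, 14, 24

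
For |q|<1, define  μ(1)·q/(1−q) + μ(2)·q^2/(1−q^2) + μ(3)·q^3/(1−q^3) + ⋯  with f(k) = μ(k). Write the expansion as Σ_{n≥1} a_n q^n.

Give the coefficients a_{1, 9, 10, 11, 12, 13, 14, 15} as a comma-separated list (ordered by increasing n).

1, 0, 0, 0, 0, 0, 0, 0

[q^1] μ(1)=1 ⇒ 1
q^9  k|9↦μ(k): 1:1 3:-1 9:0  a_9=0
d|10:{1,2,5,10}  Σμ=1+(-1)+(-1)+1=0
n=11: 11·1 1·11  μ→[(-1)+1]=0
[q^12] μ(12)=0,μ(6)=1,μ(4)=0,μ(3)=-1,μ(2)=-1,μ(1)=1 ⇒ 0
q^13  k|13↦μ(k): 13:-1 1:1  a_13=0
q^14  k|14↦μ(k): 1:1 2:-1 7:-1 14:1  a_14=0
[q^15] μ(1)=1,μ(3)=-1,μ(5)=-1,μ(15)=1 ⇒ 0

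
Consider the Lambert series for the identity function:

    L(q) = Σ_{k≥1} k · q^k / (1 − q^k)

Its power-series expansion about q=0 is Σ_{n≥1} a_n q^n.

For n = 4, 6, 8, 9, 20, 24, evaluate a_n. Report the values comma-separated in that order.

q^4  k|4↦f(k): 1:1 2:2 4:4  a_4=7
d|6:{1,2,3,6}  Σf=1+2+3+6=12
d|8:{1,2,4,8}  Σf=1+2+4+8=15
d|9:{9,3,1}  Σf=9+3+1=13
d|20:{1,2,4,5,10,20}  Σf=1+2+4+5+10+20=42
[q^24] f(1)=1,f(2)=2,f(3)=3,f(4)=4,f(6)=6,f(8)=8,f(12)=12,f(24)=24 ⇒ 60

7, 12, 15, 13, 42, 60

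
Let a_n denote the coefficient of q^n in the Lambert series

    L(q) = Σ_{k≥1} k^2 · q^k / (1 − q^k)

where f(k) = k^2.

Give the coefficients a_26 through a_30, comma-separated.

[q^26] f(26)=676,f(13)=169,f(2)=4,f(1)=1 ⇒ 850
q^27  k|27↦f(k): 27:729 9:81 3:9 1:1  a_27=820
[q^28] f(1)=1,f(2)=4,f(4)=16,f(7)=49,f(14)=196,f(28)=784 ⇒ 1050
n=29: 1·29 29·1  f→[1+841]=842
q^30  k|30↦f(k): 30:900 15:225 10:100 6:36 5:25 3:9 2:4 1:1  a_30=1300

850, 820, 1050, 842, 1300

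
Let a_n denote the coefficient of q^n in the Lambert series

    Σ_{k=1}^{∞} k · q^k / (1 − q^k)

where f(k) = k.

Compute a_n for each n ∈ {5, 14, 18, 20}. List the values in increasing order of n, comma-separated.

d|5:{5,1}  Σf=5+1=6
[q^14] f(14)=14,f(7)=7,f(2)=2,f(1)=1 ⇒ 24
d|18:{1,2,3,6,9,18}  Σf=1+2+3+6+9+18=39
q^20  k|20↦f(k): 1:1 2:2 4:4 5:5 10:10 20:20  a_20=42

6, 24, 39, 42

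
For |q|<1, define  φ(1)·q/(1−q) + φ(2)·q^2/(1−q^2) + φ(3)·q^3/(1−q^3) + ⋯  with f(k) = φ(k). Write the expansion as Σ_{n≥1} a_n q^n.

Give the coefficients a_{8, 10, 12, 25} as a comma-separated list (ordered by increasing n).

q^8  k|8↦φ(k): 1:1 2:1 4:2 8:4  a_8=8
n=10: 1·10 2·5 5·2 10·1  φ→[1+1+4+4]=10
d|12:{12,6,4,3,2,1}  Σφ=4+2+2+2+1+1=12
[q^25] φ(25)=20,φ(5)=4,φ(1)=1 ⇒ 25

8, 10, 12, 25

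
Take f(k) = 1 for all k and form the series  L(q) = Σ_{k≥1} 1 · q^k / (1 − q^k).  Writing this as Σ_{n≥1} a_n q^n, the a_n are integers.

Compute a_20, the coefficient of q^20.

a_20 = 6

[q^20] f(20)=1,f(10)=1,f(5)=1,f(4)=1,f(2)=1,f(1)=1 ⇒ 6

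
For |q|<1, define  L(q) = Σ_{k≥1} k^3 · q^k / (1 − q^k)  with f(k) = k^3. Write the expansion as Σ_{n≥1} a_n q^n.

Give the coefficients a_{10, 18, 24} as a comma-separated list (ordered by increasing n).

n=10: 1·10 2·5 5·2 10·1  f→[1+8+125+1000]=1134
[q^18] f(1)=1,f(2)=8,f(3)=27,f(6)=216,f(9)=729,f(18)=5832 ⇒ 6813
n=24: 24·1 12·2 8·3 6·4 4·6 3·8 2·12 1·24  f→[13824+1728+512+216+64+27+8+1]=16380

1134, 6813, 16380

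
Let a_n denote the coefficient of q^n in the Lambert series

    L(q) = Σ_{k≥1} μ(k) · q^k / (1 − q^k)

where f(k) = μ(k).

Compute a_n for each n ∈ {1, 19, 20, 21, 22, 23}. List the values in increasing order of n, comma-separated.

1, 0, 0, 0, 0, 0

d|1:{1}  Σμ=1=1
q^19  k|19↦μ(k): 19:-1 1:1  a_19=0
q^20  k|20↦μ(k): 20:0 10:1 5:-1 4:0 2:-1 1:1  a_20=0
[q^21] μ(21)=1,μ(7)=-1,μ(3)=-1,μ(1)=1 ⇒ 0
d|22:{1,2,11,22}  Σμ=1+(-1)+(-1)+1=0
q^23  k|23↦μ(k): 23:-1 1:1  a_23=0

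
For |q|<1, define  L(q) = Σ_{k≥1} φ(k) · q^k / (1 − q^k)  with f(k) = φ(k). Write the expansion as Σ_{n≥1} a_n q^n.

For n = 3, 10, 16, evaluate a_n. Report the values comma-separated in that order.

n=3: 3·1 1·3  φ→[2+1]=3
d|10:{10,5,2,1}  Σφ=4+4+1+1=10
n=16: 16·1 8·2 4·4 2·8 1·16  φ→[8+4+2+1+1]=16

3, 10, 16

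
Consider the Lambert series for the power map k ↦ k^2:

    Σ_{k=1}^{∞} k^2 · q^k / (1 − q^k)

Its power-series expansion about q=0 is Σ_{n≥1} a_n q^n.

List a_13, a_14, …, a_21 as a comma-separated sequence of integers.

170, 250, 260, 341, 290, 455, 362, 546, 500

d|13:{1,13}  Σf=1+169=170
q^14  k|14↦f(k): 1:1 2:4 7:49 14:196  a_14=250
n=15: 1·15 3·5 5·3 15·1  f→[1+9+25+225]=260
d|16:{16,8,4,2,1}  Σf=256+64+16+4+1=341
[q^17] f(1)=1,f(17)=289 ⇒ 290
[q^18] f(18)=324,f(9)=81,f(6)=36,f(3)=9,f(2)=4,f(1)=1 ⇒ 455
n=19: 1·19 19·1  f→[1+361]=362
n=20: 20·1 10·2 5·4 4·5 2·10 1·20  f→[400+100+25+16+4+1]=546
[q^21] f(1)=1,f(3)=9,f(7)=49,f(21)=441 ⇒ 500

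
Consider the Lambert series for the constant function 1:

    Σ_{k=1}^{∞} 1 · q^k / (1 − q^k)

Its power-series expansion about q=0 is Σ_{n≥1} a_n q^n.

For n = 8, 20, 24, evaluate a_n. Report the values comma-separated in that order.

4, 6, 8

n=8: 8·1 4·2 2·4 1·8  f→[1+1+1+1]=4
d|20:{20,10,5,4,2,1}  Σf=1+1+1+1+1+1=6
[q^24] f(24)=1,f(12)=1,f(8)=1,f(6)=1,f(4)=1,f(3)=1,f(2)=1,f(1)=1 ⇒ 8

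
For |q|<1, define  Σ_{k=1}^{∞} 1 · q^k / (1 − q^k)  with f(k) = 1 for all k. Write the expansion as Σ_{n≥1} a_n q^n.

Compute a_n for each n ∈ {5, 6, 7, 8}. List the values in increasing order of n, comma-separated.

2, 4, 2, 4

q^5  k|5↦f(k): 1:1 5:1  a_5=2
q^6  k|6↦f(k): 1:1 2:1 3:1 6:1  a_6=4
n=7: 1·7 7·1  f→[1+1]=2
n=8: 1·8 2·4 4·2 8·1  f→[1+1+1+1]=4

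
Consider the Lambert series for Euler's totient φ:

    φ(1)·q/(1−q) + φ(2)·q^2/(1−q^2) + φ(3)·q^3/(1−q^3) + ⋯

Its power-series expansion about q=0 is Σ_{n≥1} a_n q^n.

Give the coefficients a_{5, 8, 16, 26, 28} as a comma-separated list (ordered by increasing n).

n=5: 5·1 1·5  φ→[4+1]=5
d|8:{1,2,4,8}  Σφ=1+1+2+4=8
n=16: 16·1 8·2 4·4 2·8 1·16  φ→[8+4+2+1+1]=16
[q^26] φ(1)=1,φ(2)=1,φ(13)=12,φ(26)=12 ⇒ 26
n=28: 1·28 2·14 4·7 7·4 14·2 28·1  φ→[1+1+2+6+6+12]=28

5, 8, 16, 26, 28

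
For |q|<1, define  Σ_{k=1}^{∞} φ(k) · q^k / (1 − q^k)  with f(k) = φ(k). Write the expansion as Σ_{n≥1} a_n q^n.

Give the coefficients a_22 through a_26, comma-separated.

d|22:{1,2,11,22}  Σφ=1+1+10+10=22
q^23  k|23↦φ(k): 1:1 23:22  a_23=23
d|24:{24,12,8,6,4,3,2,1}  Σφ=8+4+4+2+2+2+1+1=24
[q^25] φ(1)=1,φ(5)=4,φ(25)=20 ⇒ 25
[q^26] φ(26)=12,φ(13)=12,φ(2)=1,φ(1)=1 ⇒ 26

22, 23, 24, 25, 26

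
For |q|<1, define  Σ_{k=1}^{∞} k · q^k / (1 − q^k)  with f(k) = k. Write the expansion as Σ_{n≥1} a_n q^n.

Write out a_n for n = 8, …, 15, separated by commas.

15, 13, 18, 12, 28, 14, 24, 24

d|8:{8,4,2,1}  Σf=8+4+2+1=15
q^9  k|9↦f(k): 1:1 3:3 9:9  a_9=13
d|10:{1,2,5,10}  Σf=1+2+5+10=18
n=11: 1·11 11·1  f→[1+11]=12
d|12:{12,6,4,3,2,1}  Σf=12+6+4+3+2+1=28
n=13: 13·1 1·13  f→[13+1]=14
n=14: 1·14 2·7 7·2 14·1  f→[1+2+7+14]=24
[q^15] f(1)=1,f(3)=3,f(5)=5,f(15)=15 ⇒ 24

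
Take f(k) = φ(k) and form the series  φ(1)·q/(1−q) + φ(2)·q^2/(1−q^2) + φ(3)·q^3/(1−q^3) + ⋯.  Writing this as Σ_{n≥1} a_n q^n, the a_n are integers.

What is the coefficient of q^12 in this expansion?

[q^12] φ(1)=1,φ(2)=1,φ(3)=2,φ(4)=2,φ(6)=2,φ(12)=4 ⇒ 12

a_12 = 12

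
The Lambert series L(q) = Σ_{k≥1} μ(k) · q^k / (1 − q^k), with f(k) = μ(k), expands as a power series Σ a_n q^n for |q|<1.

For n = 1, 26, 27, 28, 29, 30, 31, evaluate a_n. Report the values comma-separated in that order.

1, 0, 0, 0, 0, 0, 0

d|1:{1}  Σμ=1=1
n=26: 1·26 2·13 13·2 26·1  μ→[1+(-1)+(-1)+1]=0
[q^27] μ(27)=0,μ(9)=0,μ(3)=-1,μ(1)=1 ⇒ 0
q^28  k|28↦μ(k): 28:0 14:1 7:-1 4:0 2:-1 1:1  a_28=0
d|29:{29,1}  Σμ=(-1)+1=0
[q^30] μ(1)=1,μ(2)=-1,μ(3)=-1,μ(5)=-1,μ(6)=1,μ(10)=1,μ(15)=1,μ(30)=-1 ⇒ 0
[q^31] μ(31)=-1,μ(1)=1 ⇒ 0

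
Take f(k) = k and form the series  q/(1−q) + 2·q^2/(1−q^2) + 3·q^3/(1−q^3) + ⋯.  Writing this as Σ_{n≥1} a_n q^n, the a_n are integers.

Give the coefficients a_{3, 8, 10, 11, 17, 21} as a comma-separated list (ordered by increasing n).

d|3:{3,1}  Σf=3+1=4
d|8:{8,4,2,1}  Σf=8+4+2+1=15
d|10:{10,5,2,1}  Σf=10+5+2+1=18
q^11  k|11↦f(k): 1:1 11:11  a_11=12
q^17  k|17↦f(k): 17:17 1:1  a_17=18
n=21: 1·21 3·7 7·3 21·1  f→[1+3+7+21]=32

4, 15, 18, 12, 18, 32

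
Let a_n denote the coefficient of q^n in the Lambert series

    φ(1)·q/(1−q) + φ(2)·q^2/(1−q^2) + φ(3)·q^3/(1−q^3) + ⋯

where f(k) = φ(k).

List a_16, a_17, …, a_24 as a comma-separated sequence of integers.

[q^16] φ(1)=1,φ(2)=1,φ(4)=2,φ(8)=4,φ(16)=8 ⇒ 16
d|17:{17,1}  Σφ=16+1=17
[q^18] φ(1)=1,φ(2)=1,φ(3)=2,φ(6)=2,φ(9)=6,φ(18)=6 ⇒ 18
[q^19] φ(1)=1,φ(19)=18 ⇒ 19
n=20: 1·20 2·10 4·5 5·4 10·2 20·1  φ→[1+1+2+4+4+8]=20
[q^21] φ(21)=12,φ(7)=6,φ(3)=2,φ(1)=1 ⇒ 21
n=22: 22·1 11·2 2·11 1·22  φ→[10+10+1+1]=22
q^23  k|23↦φ(k): 23:22 1:1  a_23=23
n=24: 24·1 12·2 8·3 6·4 4·6 3·8 2·12 1·24  φ→[8+4+4+2+2+2+1+1]=24

16, 17, 18, 19, 20, 21, 22, 23, 24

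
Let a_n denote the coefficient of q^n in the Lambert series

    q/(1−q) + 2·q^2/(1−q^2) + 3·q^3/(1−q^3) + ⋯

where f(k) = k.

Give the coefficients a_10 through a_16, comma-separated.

18, 12, 28, 14, 24, 24, 31

q^10  k|10↦f(k): 10:10 5:5 2:2 1:1  a_10=18
n=11: 11·1 1·11  f→[11+1]=12
q^12  k|12↦f(k): 12:12 6:6 4:4 3:3 2:2 1:1  a_12=28
q^13  k|13↦f(k): 13:13 1:1  a_13=14
d|14:{1,2,7,14}  Σf=1+2+7+14=24
d|15:{15,5,3,1}  Σf=15+5+3+1=24
q^16  k|16↦f(k): 1:1 2:2 4:4 8:8 16:16  a_16=31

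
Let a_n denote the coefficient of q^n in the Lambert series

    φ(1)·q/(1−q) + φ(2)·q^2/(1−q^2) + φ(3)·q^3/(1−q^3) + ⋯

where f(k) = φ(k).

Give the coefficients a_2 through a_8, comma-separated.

d|2:{2,1}  Σφ=1+1=2
q^3  k|3↦φ(k): 1:1 3:2  a_3=3
q^4  k|4↦φ(k): 4:2 2:1 1:1  a_4=4
d|5:{5,1}  Σφ=4+1=5
q^6  k|6↦φ(k): 6:2 3:2 2:1 1:1  a_6=6
q^7  k|7↦φ(k): 7:6 1:1  a_7=7
d|8:{1,2,4,8}  Σφ=1+1+2+4=8

2, 3, 4, 5, 6, 7, 8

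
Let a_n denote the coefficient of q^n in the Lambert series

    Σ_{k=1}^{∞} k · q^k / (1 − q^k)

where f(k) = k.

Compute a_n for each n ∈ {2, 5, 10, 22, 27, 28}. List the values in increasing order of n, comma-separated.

[q^2] f(2)=2,f(1)=1 ⇒ 3
n=5: 5·1 1·5  f→[5+1]=6
q^10  k|10↦f(k): 1:1 2:2 5:5 10:10  a_10=18
[q^22] f(1)=1,f(2)=2,f(11)=11,f(22)=22 ⇒ 36
[q^27] f(27)=27,f(9)=9,f(3)=3,f(1)=1 ⇒ 40
[q^28] f(28)=28,f(14)=14,f(7)=7,f(4)=4,f(2)=2,f(1)=1 ⇒ 56

3, 6, 18, 36, 40, 56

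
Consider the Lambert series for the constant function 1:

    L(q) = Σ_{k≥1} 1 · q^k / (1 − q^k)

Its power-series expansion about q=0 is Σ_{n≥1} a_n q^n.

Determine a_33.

d|33:{1,3,11,33}  Σf=1+1+1+1=4

a_33 = 4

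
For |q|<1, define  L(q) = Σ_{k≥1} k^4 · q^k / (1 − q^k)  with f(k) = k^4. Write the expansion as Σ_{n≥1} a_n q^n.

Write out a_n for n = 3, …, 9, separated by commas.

n=3: 3·1 1·3  f→[81+1]=82
n=4: 4·1 2·2 1·4  f→[256+16+1]=273
q^5  k|5↦f(k): 5:625 1:1  a_5=626
d|6:{1,2,3,6}  Σf=1+16+81+1296=1394
[q^7] f(7)=2401,f(1)=1 ⇒ 2402
n=8: 1·8 2·4 4·2 8·1  f→[1+16+256+4096]=4369
n=9: 9·1 3·3 1·9  f→[6561+81+1]=6643

82, 273, 626, 1394, 2402, 4369, 6643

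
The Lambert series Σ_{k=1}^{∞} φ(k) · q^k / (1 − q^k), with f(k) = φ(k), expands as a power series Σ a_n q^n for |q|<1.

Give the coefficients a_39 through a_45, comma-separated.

q^39  k|39↦φ(k): 39:24 13:12 3:2 1:1  a_39=39
q^40  k|40↦φ(k): 40:16 20:8 10:4 8:4 5:4 4:2 2:1 1:1  a_40=40
n=41: 1·41 41·1  φ→[1+40]=41
q^42  k|42↦φ(k): 1:1 2:1 3:2 6:2 7:6 14:6 21:12 42:12  a_42=42
q^43  k|43↦φ(k): 1:1 43:42  a_43=43
q^44  k|44↦φ(k): 44:20 22:10 11:10 4:2 2:1 1:1  a_44=44
n=45: 45·1 15·3 9·5 5·9 3·15 1·45  φ→[24+8+6+4+2+1]=45

39, 40, 41, 42, 43, 44, 45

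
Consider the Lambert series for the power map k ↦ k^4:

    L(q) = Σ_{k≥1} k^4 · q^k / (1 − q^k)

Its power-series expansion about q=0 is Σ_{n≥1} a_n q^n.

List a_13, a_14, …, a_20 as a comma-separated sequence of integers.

n=13: 13·1 1·13  f→[28561+1]=28562
[q^14] f(1)=1,f(2)=16,f(7)=2401,f(14)=38416 ⇒ 40834
[q^15] f(1)=1,f(3)=81,f(5)=625,f(15)=50625 ⇒ 51332
q^16  k|16↦f(k): 1:1 2:16 4:256 8:4096 16:65536  a_16=69905
q^17  k|17↦f(k): 17:83521 1:1  a_17=83522
q^18  k|18↦f(k): 1:1 2:16 3:81 6:1296 9:6561 18:104976  a_18=112931
n=19: 19·1 1·19  f→[130321+1]=130322
n=20: 20·1 10·2 5·4 4·5 2·10 1·20  f→[160000+10000+625+256+16+1]=170898

28562, 40834, 51332, 69905, 83522, 112931, 130322, 170898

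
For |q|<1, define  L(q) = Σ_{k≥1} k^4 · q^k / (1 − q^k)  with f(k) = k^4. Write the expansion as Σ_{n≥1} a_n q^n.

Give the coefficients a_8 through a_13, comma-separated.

q^8  k|8↦f(k): 8:4096 4:256 2:16 1:1  a_8=4369
[q^9] f(1)=1,f(3)=81,f(9)=6561 ⇒ 6643
[q^10] f(10)=10000,f(5)=625,f(2)=16,f(1)=1 ⇒ 10642
n=11: 11·1 1·11  f→[14641+1]=14642
[q^12] f(12)=20736,f(6)=1296,f(4)=256,f(3)=81,f(2)=16,f(1)=1 ⇒ 22386
n=13: 13·1 1·13  f→[28561+1]=28562

4369, 6643, 10642, 14642, 22386, 28562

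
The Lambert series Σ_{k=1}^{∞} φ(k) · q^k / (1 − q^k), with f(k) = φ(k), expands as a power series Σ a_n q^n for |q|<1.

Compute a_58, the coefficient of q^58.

n=58: 1·58 2·29 29·2 58·1  φ→[1+1+28+28]=58

a_58 = 58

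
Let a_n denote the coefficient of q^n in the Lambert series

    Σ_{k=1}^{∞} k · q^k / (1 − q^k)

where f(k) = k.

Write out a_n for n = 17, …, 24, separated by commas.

q^17  k|17↦f(k): 17:17 1:1  a_17=18
d|18:{1,2,3,6,9,18}  Σf=1+2+3+6+9+18=39
n=19: 19·1 1·19  f→[19+1]=20
d|20:{20,10,5,4,2,1}  Σf=20+10+5+4+2+1=42
d|21:{21,7,3,1}  Σf=21+7+3+1=32
n=22: 22·1 11·2 2·11 1·22  f→[22+11+2+1]=36
q^23  k|23↦f(k): 1:1 23:23  a_23=24
d|24:{24,12,8,6,4,3,2,1}  Σf=24+12+8+6+4+3+2+1=60

18, 39, 20, 42, 32, 36, 24, 60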